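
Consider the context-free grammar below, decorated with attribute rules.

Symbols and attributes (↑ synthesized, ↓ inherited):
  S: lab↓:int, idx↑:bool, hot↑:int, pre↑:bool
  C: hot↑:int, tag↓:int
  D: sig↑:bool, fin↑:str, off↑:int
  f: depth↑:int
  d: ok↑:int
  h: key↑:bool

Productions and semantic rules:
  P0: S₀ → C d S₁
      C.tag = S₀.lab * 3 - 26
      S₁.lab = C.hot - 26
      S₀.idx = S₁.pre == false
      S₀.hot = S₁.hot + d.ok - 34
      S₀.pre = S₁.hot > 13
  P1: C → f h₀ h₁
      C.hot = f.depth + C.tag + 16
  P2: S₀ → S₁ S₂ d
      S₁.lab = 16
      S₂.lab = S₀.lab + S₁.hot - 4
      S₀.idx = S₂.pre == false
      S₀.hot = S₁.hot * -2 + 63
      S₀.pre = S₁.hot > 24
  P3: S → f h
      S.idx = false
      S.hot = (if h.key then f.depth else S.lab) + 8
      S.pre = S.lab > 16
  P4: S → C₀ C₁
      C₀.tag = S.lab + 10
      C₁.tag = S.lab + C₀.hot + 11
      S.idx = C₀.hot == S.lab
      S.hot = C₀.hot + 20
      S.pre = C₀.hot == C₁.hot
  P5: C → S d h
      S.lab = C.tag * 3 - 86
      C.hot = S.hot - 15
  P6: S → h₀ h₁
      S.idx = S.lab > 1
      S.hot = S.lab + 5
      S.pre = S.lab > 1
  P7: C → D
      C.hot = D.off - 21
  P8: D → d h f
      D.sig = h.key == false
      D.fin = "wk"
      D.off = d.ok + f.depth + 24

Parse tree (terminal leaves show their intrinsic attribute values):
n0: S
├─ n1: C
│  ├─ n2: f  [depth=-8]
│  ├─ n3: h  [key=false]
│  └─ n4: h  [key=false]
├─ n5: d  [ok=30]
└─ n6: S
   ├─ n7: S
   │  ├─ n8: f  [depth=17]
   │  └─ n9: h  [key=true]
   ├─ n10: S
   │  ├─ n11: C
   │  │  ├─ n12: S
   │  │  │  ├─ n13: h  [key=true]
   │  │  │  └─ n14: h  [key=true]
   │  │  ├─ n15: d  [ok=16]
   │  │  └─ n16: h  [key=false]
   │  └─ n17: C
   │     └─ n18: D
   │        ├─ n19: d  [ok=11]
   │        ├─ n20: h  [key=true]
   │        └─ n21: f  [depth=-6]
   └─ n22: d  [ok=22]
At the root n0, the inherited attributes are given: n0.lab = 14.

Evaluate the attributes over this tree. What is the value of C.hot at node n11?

1. n0.lab = 14  [given at root]
2. n1.tag = 16  [S₀.lab * 3 - 26]
3. n2.depth = -8  [terminal]
4. n3.key = false  [terminal]
5. n4.key = false  [terminal]
6. n1.hot = 24  [f.depth + C.tag + 16]
7. n5.ok = 30  [terminal]
8. n6.lab = -2  [C.hot - 26]
9. n7.lab = 16  [16]
10. n8.depth = 17  [terminal]
11. n9.key = true  [terminal]
12. n7.idx = false  [false]
13. n7.hot = 25  [(if h.key then f.depth else S.lab) + 8]
14. n7.pre = false  [S.lab > 16]
15. n10.lab = 19  [S₀.lab + S₁.hot - 4]
16. n11.tag = 29  [S.lab + 10]
17. n12.lab = 1  [C.tag * 3 - 86]
18. n13.key = true  [terminal]
19. n14.key = true  [terminal]
20. n12.idx = false  [S.lab > 1]
21. n12.hot = 6  [S.lab + 5]
22. n12.pre = false  [S.lab > 1]
23. n15.ok = 16  [terminal]
24. n16.key = false  [terminal]
25. n11.hot = -9  [S.hot - 15]
26. n17.tag = 21  [S.lab + C₀.hot + 11]
27. n19.ok = 11  [terminal]
28. n20.key = true  [terminal]
29. n21.depth = -6  [terminal]
30. n18.sig = false  [h.key == false]
31. n18.fin = "wk"  ["wk"]
32. n18.off = 29  [d.ok + f.depth + 24]
33. n17.hot = 8  [D.off - 21]
34. n10.idx = false  [C₀.hot == S.lab]
35. n10.hot = 11  [C₀.hot + 20]
36. n10.pre = false  [C₀.hot == C₁.hot]
37. n22.ok = 22  [terminal]
38. n6.idx = true  [S₂.pre == false]
39. n6.hot = 13  [S₁.hot * -2 + 63]
40. n6.pre = true  [S₁.hot > 24]
41. n0.idx = false  [S₁.pre == false]
42. n0.hot = 9  [S₁.hot + d.ok - 34]
43. n0.pre = false  [S₁.hot > 13]

-9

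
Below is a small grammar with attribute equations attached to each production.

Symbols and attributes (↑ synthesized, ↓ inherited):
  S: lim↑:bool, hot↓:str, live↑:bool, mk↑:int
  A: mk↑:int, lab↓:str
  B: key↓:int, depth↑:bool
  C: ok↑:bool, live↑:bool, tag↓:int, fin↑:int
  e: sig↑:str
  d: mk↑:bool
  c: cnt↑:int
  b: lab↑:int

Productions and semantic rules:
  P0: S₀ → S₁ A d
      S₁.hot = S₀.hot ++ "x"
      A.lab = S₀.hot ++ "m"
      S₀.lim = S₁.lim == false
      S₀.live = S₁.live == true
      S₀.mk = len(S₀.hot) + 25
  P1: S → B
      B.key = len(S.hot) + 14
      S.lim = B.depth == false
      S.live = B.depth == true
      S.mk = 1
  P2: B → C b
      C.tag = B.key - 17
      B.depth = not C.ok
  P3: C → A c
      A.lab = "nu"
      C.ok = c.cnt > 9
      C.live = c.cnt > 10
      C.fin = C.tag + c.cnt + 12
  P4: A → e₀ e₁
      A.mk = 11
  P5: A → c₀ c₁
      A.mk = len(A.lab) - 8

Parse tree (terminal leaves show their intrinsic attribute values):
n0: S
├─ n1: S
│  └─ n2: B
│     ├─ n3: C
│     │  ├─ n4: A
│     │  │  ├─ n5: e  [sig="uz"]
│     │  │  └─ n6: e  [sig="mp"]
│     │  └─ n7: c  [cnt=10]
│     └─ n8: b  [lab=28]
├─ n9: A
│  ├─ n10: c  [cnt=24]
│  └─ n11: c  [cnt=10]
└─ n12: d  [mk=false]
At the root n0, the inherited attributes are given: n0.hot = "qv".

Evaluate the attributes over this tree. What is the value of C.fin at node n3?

1. n0.hot = "qv"  [given at root]
2. n1.hot = "qvx"  [S₀.hot ++ "x"]
3. n2.key = 17  [len(S.hot) + 14]
4. n3.tag = 0  [B.key - 17]
5. n4.lab = "nu"  ["nu"]
6. n5.sig = "uz"  [terminal]
7. n6.sig = "mp"  [terminal]
8. n4.mk = 11  [11]
9. n7.cnt = 10  [terminal]
10. n3.ok = true  [c.cnt > 9]
11. n3.live = false  [c.cnt > 10]
12. n3.fin = 22  [C.tag + c.cnt + 12]
13. n8.lab = 28  [terminal]
14. n2.depth = false  [not C.ok]
15. n1.lim = true  [B.depth == false]
16. n1.live = false  [B.depth == true]
17. n1.mk = 1  [1]
18. n9.lab = "qvm"  [S₀.hot ++ "m"]
19. n10.cnt = 24  [terminal]
20. n11.cnt = 10  [terminal]
21. n9.mk = -5  [len(A.lab) - 8]
22. n12.mk = false  [terminal]
23. n0.lim = false  [S₁.lim == false]
24. n0.live = false  [S₁.live == true]
25. n0.mk = 27  [len(S₀.hot) + 25]

22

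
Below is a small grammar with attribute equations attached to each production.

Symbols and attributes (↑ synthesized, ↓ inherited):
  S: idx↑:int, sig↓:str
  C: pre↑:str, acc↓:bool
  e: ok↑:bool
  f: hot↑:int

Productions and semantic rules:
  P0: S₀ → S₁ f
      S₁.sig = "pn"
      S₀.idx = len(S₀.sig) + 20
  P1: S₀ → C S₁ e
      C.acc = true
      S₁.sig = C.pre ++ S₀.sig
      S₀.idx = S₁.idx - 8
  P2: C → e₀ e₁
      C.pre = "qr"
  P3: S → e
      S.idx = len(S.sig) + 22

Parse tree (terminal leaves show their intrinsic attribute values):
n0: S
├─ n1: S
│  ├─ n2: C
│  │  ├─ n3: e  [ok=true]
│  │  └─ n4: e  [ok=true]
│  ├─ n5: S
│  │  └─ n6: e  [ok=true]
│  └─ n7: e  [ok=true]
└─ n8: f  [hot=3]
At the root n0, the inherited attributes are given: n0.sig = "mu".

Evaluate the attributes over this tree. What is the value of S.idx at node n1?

1. n0.sig = "mu"  [given at root]
2. n1.sig = "pn"  ["pn"]
3. n2.acc = true  [true]
4. n3.ok = true  [terminal]
5. n4.ok = true  [terminal]
6. n2.pre = "qr"  ["qr"]
7. n5.sig = "qrpn"  [C.pre ++ S₀.sig]
8. n6.ok = true  [terminal]
9. n5.idx = 26  [len(S.sig) + 22]
10. n7.ok = true  [terminal]
11. n1.idx = 18  [S₁.idx - 8]
12. n8.hot = 3  [terminal]
13. n0.idx = 22  [len(S₀.sig) + 20]

18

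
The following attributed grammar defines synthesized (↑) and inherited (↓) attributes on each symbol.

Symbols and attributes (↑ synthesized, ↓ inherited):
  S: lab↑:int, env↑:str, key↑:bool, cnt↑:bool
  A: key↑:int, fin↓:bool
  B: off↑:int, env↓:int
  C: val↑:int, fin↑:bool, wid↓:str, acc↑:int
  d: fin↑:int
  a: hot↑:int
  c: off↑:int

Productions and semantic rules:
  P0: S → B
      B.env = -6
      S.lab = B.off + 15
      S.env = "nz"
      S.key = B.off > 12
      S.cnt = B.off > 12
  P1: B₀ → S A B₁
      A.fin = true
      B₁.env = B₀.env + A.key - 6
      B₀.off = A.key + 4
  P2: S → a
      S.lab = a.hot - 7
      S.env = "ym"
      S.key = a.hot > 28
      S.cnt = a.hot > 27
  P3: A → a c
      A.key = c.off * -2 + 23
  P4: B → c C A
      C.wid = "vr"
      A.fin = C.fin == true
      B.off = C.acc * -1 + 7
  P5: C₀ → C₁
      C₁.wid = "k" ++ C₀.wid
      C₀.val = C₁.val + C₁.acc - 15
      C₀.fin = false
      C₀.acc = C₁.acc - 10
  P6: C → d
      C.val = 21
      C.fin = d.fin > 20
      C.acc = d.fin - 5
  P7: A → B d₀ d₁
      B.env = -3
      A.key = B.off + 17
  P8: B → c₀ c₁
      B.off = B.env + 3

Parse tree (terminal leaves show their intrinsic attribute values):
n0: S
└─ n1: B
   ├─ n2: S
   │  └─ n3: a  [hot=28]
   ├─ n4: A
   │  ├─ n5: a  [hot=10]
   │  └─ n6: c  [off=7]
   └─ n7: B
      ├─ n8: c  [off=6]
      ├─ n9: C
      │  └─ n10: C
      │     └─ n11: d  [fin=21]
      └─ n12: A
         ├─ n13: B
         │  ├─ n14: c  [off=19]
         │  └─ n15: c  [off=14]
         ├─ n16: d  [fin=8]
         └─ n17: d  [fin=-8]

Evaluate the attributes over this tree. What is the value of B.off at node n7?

1. n1.env = -6  [-6]
2. n3.hot = 28  [terminal]
3. n2.lab = 21  [a.hot - 7]
4. n2.env = "ym"  ["ym"]
5. n2.key = false  [a.hot > 28]
6. n2.cnt = true  [a.hot > 27]
7. n4.fin = true  [true]
8. n5.hot = 10  [terminal]
9. n6.off = 7  [terminal]
10. n4.key = 9  [c.off * -2 + 23]
11. n7.env = -3  [B₀.env + A.key - 6]
12. n8.off = 6  [terminal]
13. n9.wid = "vr"  ["vr"]
14. n10.wid = "kvr"  ["k" ++ C₀.wid]
15. n11.fin = 21  [terminal]
16. n10.val = 21  [21]
17. n10.fin = true  [d.fin > 20]
18. n10.acc = 16  [d.fin - 5]
19. n9.val = 22  [C₁.val + C₁.acc - 15]
20. n9.fin = false  [false]
21. n9.acc = 6  [C₁.acc - 10]
22. n12.fin = false  [C.fin == true]
23. n13.env = -3  [-3]
24. n14.off = 19  [terminal]
25. n15.off = 14  [terminal]
26. n13.off = 0  [B.env + 3]
27. n16.fin = 8  [terminal]
28. n17.fin = -8  [terminal]
29. n12.key = 17  [B.off + 17]
30. n7.off = 1  [C.acc * -1 + 7]
31. n1.off = 13  [A.key + 4]
32. n0.lab = 28  [B.off + 15]
33. n0.env = "nz"  ["nz"]
34. n0.key = true  [B.off > 12]
35. n0.cnt = true  [B.off > 12]

1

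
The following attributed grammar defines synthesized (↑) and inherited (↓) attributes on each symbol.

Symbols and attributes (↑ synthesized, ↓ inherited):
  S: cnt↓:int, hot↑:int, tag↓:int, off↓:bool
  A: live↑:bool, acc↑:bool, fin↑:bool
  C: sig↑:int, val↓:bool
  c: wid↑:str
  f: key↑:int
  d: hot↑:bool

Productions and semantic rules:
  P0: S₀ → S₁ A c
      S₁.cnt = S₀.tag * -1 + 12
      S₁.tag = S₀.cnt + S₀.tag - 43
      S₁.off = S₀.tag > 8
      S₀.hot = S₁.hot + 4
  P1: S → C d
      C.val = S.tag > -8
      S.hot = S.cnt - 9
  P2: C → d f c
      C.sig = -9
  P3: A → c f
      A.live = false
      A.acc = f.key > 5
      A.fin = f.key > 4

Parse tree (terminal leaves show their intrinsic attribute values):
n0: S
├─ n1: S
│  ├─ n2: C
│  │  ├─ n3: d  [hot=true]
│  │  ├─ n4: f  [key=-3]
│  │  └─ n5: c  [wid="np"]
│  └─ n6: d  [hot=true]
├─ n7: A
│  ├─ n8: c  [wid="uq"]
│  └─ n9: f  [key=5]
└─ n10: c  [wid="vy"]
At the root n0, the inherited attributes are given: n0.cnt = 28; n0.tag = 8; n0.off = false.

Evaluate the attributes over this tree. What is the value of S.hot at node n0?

1. n0.cnt = 28  [given at root]
2. n0.tag = 8  [given at root]
3. n0.off = false  [given at root]
4. n1.cnt = 4  [S₀.tag * -1 + 12]
5. n1.tag = -7  [S₀.cnt + S₀.tag - 43]
6. n1.off = false  [S₀.tag > 8]
7. n2.val = true  [S.tag > -8]
8. n3.hot = true  [terminal]
9. n4.key = -3  [terminal]
10. n5.wid = "np"  [terminal]
11. n2.sig = -9  [-9]
12. n6.hot = true  [terminal]
13. n1.hot = -5  [S.cnt - 9]
14. n8.wid = "uq"  [terminal]
15. n9.key = 5  [terminal]
16. n7.live = false  [false]
17. n7.acc = false  [f.key > 5]
18. n7.fin = true  [f.key > 4]
19. n10.wid = "vy"  [terminal]
20. n0.hot = -1  [S₁.hot + 4]

-1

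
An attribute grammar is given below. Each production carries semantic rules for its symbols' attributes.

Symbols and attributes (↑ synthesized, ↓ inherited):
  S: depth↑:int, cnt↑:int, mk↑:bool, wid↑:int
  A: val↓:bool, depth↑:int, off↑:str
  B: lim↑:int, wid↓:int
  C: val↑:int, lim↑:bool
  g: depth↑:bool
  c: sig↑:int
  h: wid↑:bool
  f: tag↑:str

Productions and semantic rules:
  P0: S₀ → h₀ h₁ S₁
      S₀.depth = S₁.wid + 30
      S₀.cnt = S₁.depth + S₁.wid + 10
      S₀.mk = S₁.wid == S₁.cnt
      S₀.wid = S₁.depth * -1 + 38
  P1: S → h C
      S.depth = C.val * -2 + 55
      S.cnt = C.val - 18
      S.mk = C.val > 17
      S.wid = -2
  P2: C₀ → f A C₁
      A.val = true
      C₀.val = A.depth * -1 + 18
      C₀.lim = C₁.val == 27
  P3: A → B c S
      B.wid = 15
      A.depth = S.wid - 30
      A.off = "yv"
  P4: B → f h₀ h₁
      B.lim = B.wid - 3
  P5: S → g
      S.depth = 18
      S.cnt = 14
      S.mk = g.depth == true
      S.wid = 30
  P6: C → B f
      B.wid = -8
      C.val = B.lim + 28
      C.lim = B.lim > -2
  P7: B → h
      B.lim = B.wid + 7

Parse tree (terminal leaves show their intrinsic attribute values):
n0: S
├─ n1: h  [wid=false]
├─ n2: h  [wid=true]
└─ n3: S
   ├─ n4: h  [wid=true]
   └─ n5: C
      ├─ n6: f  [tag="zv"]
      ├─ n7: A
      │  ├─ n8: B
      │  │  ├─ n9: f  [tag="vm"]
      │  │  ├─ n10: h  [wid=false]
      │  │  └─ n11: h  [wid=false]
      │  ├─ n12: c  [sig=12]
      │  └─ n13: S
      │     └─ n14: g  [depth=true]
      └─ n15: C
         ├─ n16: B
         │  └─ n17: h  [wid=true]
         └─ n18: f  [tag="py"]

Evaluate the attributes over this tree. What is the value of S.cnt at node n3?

0

1. n1.wid = false  [terminal]
2. n2.wid = true  [terminal]
3. n4.wid = true  [terminal]
4. n6.tag = "zv"  [terminal]
5. n7.val = true  [true]
6. n8.wid = 15  [15]
7. n9.tag = "vm"  [terminal]
8. n10.wid = false  [terminal]
9. n11.wid = false  [terminal]
10. n8.lim = 12  [B.wid - 3]
11. n12.sig = 12  [terminal]
12. n14.depth = true  [terminal]
13. n13.depth = 18  [18]
14. n13.cnt = 14  [14]
15. n13.mk = true  [g.depth == true]
16. n13.wid = 30  [30]
17. n7.depth = 0  [S.wid - 30]
18. n7.off = "yv"  ["yv"]
19. n16.wid = -8  [-8]
20. n17.wid = true  [terminal]
21. n16.lim = -1  [B.wid + 7]
22. n18.tag = "py"  [terminal]
23. n15.val = 27  [B.lim + 28]
24. n15.lim = true  [B.lim > -2]
25. n5.val = 18  [A.depth * -1 + 18]
26. n5.lim = true  [C₁.val == 27]
27. n3.depth = 19  [C.val * -2 + 55]
28. n3.cnt = 0  [C.val - 18]
29. n3.mk = true  [C.val > 17]
30. n3.wid = -2  [-2]
31. n0.depth = 28  [S₁.wid + 30]
32. n0.cnt = 27  [S₁.depth + S₁.wid + 10]
33. n0.mk = false  [S₁.wid == S₁.cnt]
34. n0.wid = 19  [S₁.depth * -1 + 38]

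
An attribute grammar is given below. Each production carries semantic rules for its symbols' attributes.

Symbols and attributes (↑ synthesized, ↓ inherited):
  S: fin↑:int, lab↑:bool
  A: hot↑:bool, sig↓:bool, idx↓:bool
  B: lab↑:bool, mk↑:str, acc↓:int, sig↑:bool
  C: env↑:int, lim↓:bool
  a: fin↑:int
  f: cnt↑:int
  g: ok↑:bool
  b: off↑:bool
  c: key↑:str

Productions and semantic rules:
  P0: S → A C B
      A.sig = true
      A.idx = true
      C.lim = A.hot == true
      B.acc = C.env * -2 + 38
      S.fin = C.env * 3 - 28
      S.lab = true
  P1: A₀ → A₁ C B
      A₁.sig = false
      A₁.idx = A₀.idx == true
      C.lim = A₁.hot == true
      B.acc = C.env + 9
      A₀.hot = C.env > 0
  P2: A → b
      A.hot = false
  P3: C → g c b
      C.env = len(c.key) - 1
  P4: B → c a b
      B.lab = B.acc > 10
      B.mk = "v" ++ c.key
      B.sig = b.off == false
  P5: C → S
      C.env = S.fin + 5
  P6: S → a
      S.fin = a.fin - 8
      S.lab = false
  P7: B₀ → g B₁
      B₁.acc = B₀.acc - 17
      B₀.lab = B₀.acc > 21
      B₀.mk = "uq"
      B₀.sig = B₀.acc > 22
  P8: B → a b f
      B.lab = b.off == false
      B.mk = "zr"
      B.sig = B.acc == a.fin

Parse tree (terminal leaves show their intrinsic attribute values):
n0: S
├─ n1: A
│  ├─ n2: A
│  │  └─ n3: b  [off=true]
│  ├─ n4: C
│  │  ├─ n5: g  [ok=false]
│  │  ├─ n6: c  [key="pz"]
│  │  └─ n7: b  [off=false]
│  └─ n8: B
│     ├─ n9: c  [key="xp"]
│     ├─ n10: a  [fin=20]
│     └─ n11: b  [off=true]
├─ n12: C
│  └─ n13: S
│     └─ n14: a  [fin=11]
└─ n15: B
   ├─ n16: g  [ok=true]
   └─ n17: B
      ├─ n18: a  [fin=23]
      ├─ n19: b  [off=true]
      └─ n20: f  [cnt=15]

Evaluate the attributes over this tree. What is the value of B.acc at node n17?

1. n1.sig = true  [true]
2. n1.idx = true  [true]
3. n2.sig = false  [false]
4. n2.idx = true  [A₀.idx == true]
5. n3.off = true  [terminal]
6. n2.hot = false  [false]
7. n4.lim = false  [A₁.hot == true]
8. n5.ok = false  [terminal]
9. n6.key = "pz"  [terminal]
10. n7.off = false  [terminal]
11. n4.env = 1  [len(c.key) - 1]
12. n8.acc = 10  [C.env + 9]
13. n9.key = "xp"  [terminal]
14. n10.fin = 20  [terminal]
15. n11.off = true  [terminal]
16. n8.lab = false  [B.acc > 10]
17. n8.mk = "vxp"  ["v" ++ c.key]
18. n8.sig = false  [b.off == false]
19. n1.hot = true  [C.env > 0]
20. n12.lim = true  [A.hot == true]
21. n14.fin = 11  [terminal]
22. n13.fin = 3  [a.fin - 8]
23. n13.lab = false  [false]
24. n12.env = 8  [S.fin + 5]
25. n15.acc = 22  [C.env * -2 + 38]
26. n16.ok = true  [terminal]
27. n17.acc = 5  [B₀.acc - 17]
28. n18.fin = 23  [terminal]
29. n19.off = true  [terminal]
30. n20.cnt = 15  [terminal]
31. n17.lab = false  [b.off == false]
32. n17.mk = "zr"  ["zr"]
33. n17.sig = false  [B.acc == a.fin]
34. n15.lab = true  [B₀.acc > 21]
35. n15.mk = "uq"  ["uq"]
36. n15.sig = false  [B₀.acc > 22]
37. n0.fin = -4  [C.env * 3 - 28]
38. n0.lab = true  [true]

5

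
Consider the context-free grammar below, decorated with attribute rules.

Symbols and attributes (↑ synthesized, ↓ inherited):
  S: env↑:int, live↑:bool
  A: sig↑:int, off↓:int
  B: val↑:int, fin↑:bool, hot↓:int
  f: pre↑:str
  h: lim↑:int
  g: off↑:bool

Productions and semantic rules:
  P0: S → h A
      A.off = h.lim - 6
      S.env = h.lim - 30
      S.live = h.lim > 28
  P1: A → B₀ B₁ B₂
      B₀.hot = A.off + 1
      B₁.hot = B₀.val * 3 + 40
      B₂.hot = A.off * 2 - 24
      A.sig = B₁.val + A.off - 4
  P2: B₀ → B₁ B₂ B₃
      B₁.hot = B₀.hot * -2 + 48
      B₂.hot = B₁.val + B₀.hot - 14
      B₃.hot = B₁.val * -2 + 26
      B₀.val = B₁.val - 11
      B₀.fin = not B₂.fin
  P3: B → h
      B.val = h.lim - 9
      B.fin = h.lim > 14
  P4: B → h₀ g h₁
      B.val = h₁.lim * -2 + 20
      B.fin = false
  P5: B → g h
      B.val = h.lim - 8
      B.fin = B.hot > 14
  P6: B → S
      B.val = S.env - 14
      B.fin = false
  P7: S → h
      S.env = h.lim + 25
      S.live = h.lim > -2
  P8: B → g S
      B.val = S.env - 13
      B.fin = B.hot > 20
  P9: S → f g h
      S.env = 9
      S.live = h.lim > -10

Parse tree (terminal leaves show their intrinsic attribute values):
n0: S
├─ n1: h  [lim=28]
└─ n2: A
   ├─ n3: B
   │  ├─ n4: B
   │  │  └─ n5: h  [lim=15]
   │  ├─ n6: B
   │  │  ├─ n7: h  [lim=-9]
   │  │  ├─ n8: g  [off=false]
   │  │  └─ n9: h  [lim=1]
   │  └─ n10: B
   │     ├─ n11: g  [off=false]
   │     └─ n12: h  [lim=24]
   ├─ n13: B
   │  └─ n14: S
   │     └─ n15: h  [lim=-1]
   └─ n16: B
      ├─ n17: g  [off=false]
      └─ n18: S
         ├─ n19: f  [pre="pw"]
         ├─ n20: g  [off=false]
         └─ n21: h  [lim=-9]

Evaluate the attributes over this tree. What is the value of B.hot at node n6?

15

1. n1.lim = 28  [terminal]
2. n2.off = 22  [h.lim - 6]
3. n3.hot = 23  [A.off + 1]
4. n4.hot = 2  [B₀.hot * -2 + 48]
5. n5.lim = 15  [terminal]
6. n4.val = 6  [h.lim - 9]
7. n4.fin = true  [h.lim > 14]
8. n6.hot = 15  [B₁.val + B₀.hot - 14]
9. n7.lim = -9  [terminal]
10. n8.off = false  [terminal]
11. n9.lim = 1  [terminal]
12. n6.val = 18  [h₁.lim * -2 + 20]
13. n6.fin = false  [false]
14. n10.hot = 14  [B₁.val * -2 + 26]
15. n11.off = false  [terminal]
16. n12.lim = 24  [terminal]
17. n10.val = 16  [h.lim - 8]
18. n10.fin = false  [B.hot > 14]
19. n3.val = -5  [B₁.val - 11]
20. n3.fin = true  [not B₂.fin]
21. n13.hot = 25  [B₀.val * 3 + 40]
22. n15.lim = -1  [terminal]
23. n14.env = 24  [h.lim + 25]
24. n14.live = true  [h.lim > -2]
25. n13.val = 10  [S.env - 14]
26. n13.fin = false  [false]
27. n16.hot = 20  [A.off * 2 - 24]
28. n17.off = false  [terminal]
29. n19.pre = "pw"  [terminal]
30. n20.off = false  [terminal]
31. n21.lim = -9  [terminal]
32. n18.env = 9  [9]
33. n18.live = true  [h.lim > -10]
34. n16.val = -4  [S.env - 13]
35. n16.fin = false  [B.hot > 20]
36. n2.sig = 28  [B₁.val + A.off - 4]
37. n0.env = -2  [h.lim - 30]
38. n0.live = false  [h.lim > 28]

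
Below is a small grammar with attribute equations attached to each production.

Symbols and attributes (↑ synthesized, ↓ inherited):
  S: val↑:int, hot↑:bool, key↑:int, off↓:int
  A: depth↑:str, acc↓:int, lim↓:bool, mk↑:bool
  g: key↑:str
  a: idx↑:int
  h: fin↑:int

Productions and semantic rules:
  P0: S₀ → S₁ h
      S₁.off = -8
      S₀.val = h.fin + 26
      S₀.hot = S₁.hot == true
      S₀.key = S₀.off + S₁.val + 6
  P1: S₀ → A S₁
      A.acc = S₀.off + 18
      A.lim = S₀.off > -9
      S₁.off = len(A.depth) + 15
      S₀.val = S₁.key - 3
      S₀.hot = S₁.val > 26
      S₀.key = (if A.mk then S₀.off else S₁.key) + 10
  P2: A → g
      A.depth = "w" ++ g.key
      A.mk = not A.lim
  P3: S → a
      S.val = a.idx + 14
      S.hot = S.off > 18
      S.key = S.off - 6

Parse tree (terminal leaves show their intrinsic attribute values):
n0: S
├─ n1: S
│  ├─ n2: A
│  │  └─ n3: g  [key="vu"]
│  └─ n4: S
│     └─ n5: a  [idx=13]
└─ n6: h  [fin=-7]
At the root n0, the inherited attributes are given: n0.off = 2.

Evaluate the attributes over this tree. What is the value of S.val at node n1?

1. n0.off = 2  [given at root]
2. n1.off = -8  [-8]
3. n2.acc = 10  [S₀.off + 18]
4. n2.lim = true  [S₀.off > -9]
5. n3.key = "vu"  [terminal]
6. n2.depth = "wvu"  ["w" ++ g.key]
7. n2.mk = false  [not A.lim]
8. n4.off = 18  [len(A.depth) + 15]
9. n5.idx = 13  [terminal]
10. n4.val = 27  [a.idx + 14]
11. n4.hot = false  [S.off > 18]
12. n4.key = 12  [S.off - 6]
13. n1.val = 9  [S₁.key - 3]
14. n1.hot = true  [S₁.val > 26]
15. n1.key = 22  [(if A.mk then S₀.off else S₁.key) + 10]
16. n6.fin = -7  [terminal]
17. n0.val = 19  [h.fin + 26]
18. n0.hot = true  [S₁.hot == true]
19. n0.key = 17  [S₀.off + S₁.val + 6]

9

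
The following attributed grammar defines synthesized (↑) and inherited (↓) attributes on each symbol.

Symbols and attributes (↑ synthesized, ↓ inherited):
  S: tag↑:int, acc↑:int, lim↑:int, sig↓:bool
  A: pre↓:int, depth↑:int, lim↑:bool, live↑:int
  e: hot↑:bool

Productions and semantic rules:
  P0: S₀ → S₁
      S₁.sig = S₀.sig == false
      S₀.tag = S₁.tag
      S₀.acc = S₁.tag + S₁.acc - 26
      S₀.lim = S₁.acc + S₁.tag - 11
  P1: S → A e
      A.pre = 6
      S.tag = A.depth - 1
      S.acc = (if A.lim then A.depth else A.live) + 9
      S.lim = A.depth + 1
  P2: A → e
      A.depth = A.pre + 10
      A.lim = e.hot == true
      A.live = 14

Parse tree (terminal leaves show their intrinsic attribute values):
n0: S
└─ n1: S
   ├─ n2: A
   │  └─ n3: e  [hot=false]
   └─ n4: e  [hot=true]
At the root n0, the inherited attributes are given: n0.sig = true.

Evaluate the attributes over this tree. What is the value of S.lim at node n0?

1. n0.sig = true  [given at root]
2. n1.sig = false  [S₀.sig == false]
3. n2.pre = 6  [6]
4. n3.hot = false  [terminal]
5. n2.depth = 16  [A.pre + 10]
6. n2.lim = false  [e.hot == true]
7. n2.live = 14  [14]
8. n4.hot = true  [terminal]
9. n1.tag = 15  [A.depth - 1]
10. n1.acc = 23  [(if A.lim then A.depth else A.live) + 9]
11. n1.lim = 17  [A.depth + 1]
12. n0.tag = 15  [S₁.tag]
13. n0.acc = 12  [S₁.tag + S₁.acc - 26]
14. n0.lim = 27  [S₁.acc + S₁.tag - 11]

27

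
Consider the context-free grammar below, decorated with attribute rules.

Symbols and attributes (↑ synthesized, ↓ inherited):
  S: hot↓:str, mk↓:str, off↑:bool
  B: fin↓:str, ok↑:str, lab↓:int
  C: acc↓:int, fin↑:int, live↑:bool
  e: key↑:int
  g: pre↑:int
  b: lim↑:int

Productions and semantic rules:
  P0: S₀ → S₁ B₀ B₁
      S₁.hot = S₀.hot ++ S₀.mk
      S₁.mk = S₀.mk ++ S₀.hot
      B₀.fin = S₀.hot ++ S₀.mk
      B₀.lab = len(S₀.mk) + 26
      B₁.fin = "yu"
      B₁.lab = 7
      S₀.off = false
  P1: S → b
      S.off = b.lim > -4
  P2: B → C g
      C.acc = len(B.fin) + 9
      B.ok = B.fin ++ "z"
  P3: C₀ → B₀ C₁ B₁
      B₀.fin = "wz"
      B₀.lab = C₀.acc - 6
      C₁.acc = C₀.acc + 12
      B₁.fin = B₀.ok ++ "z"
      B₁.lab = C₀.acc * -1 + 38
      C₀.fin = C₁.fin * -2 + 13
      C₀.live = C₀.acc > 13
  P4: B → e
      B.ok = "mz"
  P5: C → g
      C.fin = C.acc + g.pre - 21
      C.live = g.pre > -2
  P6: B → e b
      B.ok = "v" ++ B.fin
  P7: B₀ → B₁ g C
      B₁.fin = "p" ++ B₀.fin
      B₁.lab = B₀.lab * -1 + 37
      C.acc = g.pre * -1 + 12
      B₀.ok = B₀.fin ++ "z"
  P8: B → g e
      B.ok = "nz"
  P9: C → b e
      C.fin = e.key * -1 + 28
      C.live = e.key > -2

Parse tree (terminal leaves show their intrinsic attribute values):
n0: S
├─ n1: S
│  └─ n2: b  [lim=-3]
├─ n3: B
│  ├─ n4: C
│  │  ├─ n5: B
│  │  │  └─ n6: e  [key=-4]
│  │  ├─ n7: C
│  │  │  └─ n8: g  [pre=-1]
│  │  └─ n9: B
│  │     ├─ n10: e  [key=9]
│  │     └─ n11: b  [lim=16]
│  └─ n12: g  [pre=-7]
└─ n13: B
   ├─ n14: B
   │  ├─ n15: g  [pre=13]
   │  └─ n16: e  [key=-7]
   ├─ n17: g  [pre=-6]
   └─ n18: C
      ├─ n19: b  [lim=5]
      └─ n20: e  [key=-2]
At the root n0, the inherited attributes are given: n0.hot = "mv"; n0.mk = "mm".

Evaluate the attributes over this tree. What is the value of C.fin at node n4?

1. n0.hot = "mv"  [given at root]
2. n0.mk = "mm"  [given at root]
3. n1.hot = "mvmm"  [S₀.hot ++ S₀.mk]
4. n1.mk = "mmmv"  [S₀.mk ++ S₀.hot]
5. n2.lim = -3  [terminal]
6. n1.off = true  [b.lim > -4]
7. n3.fin = "mvmm"  [S₀.hot ++ S₀.mk]
8. n3.lab = 28  [len(S₀.mk) + 26]
9. n4.acc = 13  [len(B.fin) + 9]
10. n5.fin = "wz"  ["wz"]
11. n5.lab = 7  [C₀.acc - 6]
12. n6.key = -4  [terminal]
13. n5.ok = "mz"  ["mz"]
14. n7.acc = 25  [C₀.acc + 12]
15. n8.pre = -1  [terminal]
16. n7.fin = 3  [C.acc + g.pre - 21]
17. n7.live = true  [g.pre > -2]
18. n9.fin = "mzz"  [B₀.ok ++ "z"]
19. n9.lab = 25  [C₀.acc * -1 + 38]
20. n10.key = 9  [terminal]
21. n11.lim = 16  [terminal]
22. n9.ok = "vmzz"  ["v" ++ B.fin]
23. n4.fin = 7  [C₁.fin * -2 + 13]
24. n4.live = false  [C₀.acc > 13]
25. n12.pre = -7  [terminal]
26. n3.ok = "mvmmz"  [B.fin ++ "z"]
27. n13.fin = "yu"  ["yu"]
28. n13.lab = 7  [7]
29. n14.fin = "pyu"  ["p" ++ B₀.fin]
30. n14.lab = 30  [B₀.lab * -1 + 37]
31. n15.pre = 13  [terminal]
32. n16.key = -7  [terminal]
33. n14.ok = "nz"  ["nz"]
34. n17.pre = -6  [terminal]
35. n18.acc = 18  [g.pre * -1 + 12]
36. n19.lim = 5  [terminal]
37. n20.key = -2  [terminal]
38. n18.fin = 30  [e.key * -1 + 28]
39. n18.live = false  [e.key > -2]
40. n13.ok = "yuz"  [B₀.fin ++ "z"]
41. n0.off = false  [false]

7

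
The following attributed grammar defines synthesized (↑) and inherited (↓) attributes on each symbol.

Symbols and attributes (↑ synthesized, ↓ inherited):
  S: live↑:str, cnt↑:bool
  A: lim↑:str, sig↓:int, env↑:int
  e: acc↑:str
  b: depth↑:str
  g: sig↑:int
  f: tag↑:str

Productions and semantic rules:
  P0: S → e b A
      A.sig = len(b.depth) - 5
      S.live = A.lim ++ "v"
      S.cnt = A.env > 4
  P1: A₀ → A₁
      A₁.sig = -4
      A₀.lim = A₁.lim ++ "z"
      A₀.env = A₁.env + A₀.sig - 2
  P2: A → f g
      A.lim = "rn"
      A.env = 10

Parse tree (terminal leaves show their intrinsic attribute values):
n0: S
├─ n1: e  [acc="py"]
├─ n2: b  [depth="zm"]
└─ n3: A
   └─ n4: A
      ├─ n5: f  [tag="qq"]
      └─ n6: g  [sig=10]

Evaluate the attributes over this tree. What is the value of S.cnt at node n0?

true

1. n1.acc = "py"  [terminal]
2. n2.depth = "zm"  [terminal]
3. n3.sig = -3  [len(b.depth) - 5]
4. n4.sig = -4  [-4]
5. n5.tag = "qq"  [terminal]
6. n6.sig = 10  [terminal]
7. n4.lim = "rn"  ["rn"]
8. n4.env = 10  [10]
9. n3.lim = "rnz"  [A₁.lim ++ "z"]
10. n3.env = 5  [A₁.env + A₀.sig - 2]
11. n0.live = "rnzv"  [A.lim ++ "v"]
12. n0.cnt = true  [A.env > 4]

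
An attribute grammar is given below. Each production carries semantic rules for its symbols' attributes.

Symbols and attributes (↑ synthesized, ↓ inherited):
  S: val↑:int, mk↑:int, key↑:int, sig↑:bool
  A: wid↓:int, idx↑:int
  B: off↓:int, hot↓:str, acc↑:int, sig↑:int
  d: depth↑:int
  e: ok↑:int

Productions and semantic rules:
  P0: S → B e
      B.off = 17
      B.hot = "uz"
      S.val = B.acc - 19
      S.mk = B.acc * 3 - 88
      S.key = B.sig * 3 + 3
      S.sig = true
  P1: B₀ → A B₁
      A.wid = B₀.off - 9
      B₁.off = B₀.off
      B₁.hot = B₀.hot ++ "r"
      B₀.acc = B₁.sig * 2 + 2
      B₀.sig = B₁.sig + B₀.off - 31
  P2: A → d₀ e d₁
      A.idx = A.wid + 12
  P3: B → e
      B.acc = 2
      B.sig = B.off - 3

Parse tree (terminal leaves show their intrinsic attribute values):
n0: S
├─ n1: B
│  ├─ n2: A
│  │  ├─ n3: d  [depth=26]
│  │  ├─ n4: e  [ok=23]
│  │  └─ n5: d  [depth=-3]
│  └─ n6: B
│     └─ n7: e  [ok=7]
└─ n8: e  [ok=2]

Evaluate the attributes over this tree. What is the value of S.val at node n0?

11

1. n1.off = 17  [17]
2. n1.hot = "uz"  ["uz"]
3. n2.wid = 8  [B₀.off - 9]
4. n3.depth = 26  [terminal]
5. n4.ok = 23  [terminal]
6. n5.depth = -3  [terminal]
7. n2.idx = 20  [A.wid + 12]
8. n6.off = 17  [B₀.off]
9. n6.hot = "uzr"  [B₀.hot ++ "r"]
10. n7.ok = 7  [terminal]
11. n6.acc = 2  [2]
12. n6.sig = 14  [B.off - 3]
13. n1.acc = 30  [B₁.sig * 2 + 2]
14. n1.sig = 0  [B₁.sig + B₀.off - 31]
15. n8.ok = 2  [terminal]
16. n0.val = 11  [B.acc - 19]
17. n0.mk = 2  [B.acc * 3 - 88]
18. n0.key = 3  [B.sig * 3 + 3]
19. n0.sig = true  [true]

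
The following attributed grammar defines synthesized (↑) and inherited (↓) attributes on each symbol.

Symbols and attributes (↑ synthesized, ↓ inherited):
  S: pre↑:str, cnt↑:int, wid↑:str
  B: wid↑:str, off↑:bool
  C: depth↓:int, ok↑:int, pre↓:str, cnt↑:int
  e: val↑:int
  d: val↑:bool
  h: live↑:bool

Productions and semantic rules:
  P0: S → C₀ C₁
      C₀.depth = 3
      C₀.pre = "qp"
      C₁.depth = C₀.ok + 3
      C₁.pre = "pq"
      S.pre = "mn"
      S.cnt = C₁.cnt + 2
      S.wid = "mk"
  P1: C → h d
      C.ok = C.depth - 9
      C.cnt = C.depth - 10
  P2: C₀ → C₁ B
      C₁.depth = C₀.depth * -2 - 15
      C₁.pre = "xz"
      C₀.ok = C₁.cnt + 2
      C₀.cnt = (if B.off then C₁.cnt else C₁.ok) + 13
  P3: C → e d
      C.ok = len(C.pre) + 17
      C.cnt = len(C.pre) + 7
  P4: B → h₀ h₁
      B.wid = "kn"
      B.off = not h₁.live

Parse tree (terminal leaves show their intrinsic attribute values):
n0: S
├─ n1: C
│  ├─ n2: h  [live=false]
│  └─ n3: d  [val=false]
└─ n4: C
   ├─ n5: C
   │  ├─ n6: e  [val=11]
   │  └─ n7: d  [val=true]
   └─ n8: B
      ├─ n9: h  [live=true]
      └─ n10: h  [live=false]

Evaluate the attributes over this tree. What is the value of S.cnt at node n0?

24

1. n1.depth = 3  [3]
2. n1.pre = "qp"  ["qp"]
3. n2.live = false  [terminal]
4. n3.val = false  [terminal]
5. n1.ok = -6  [C.depth - 9]
6. n1.cnt = -7  [C.depth - 10]
7. n4.depth = -3  [C₀.ok + 3]
8. n4.pre = "pq"  ["pq"]
9. n5.depth = -9  [C₀.depth * -2 - 15]
10. n5.pre = "xz"  ["xz"]
11. n6.val = 11  [terminal]
12. n7.val = true  [terminal]
13. n5.ok = 19  [len(C.pre) + 17]
14. n5.cnt = 9  [len(C.pre) + 7]
15. n9.live = true  [terminal]
16. n10.live = false  [terminal]
17. n8.wid = "kn"  ["kn"]
18. n8.off = true  [not h₁.live]
19. n4.ok = 11  [C₁.cnt + 2]
20. n4.cnt = 22  [(if B.off then C₁.cnt else C₁.ok) + 13]
21. n0.pre = "mn"  ["mn"]
22. n0.cnt = 24  [C₁.cnt + 2]
23. n0.wid = "mk"  ["mk"]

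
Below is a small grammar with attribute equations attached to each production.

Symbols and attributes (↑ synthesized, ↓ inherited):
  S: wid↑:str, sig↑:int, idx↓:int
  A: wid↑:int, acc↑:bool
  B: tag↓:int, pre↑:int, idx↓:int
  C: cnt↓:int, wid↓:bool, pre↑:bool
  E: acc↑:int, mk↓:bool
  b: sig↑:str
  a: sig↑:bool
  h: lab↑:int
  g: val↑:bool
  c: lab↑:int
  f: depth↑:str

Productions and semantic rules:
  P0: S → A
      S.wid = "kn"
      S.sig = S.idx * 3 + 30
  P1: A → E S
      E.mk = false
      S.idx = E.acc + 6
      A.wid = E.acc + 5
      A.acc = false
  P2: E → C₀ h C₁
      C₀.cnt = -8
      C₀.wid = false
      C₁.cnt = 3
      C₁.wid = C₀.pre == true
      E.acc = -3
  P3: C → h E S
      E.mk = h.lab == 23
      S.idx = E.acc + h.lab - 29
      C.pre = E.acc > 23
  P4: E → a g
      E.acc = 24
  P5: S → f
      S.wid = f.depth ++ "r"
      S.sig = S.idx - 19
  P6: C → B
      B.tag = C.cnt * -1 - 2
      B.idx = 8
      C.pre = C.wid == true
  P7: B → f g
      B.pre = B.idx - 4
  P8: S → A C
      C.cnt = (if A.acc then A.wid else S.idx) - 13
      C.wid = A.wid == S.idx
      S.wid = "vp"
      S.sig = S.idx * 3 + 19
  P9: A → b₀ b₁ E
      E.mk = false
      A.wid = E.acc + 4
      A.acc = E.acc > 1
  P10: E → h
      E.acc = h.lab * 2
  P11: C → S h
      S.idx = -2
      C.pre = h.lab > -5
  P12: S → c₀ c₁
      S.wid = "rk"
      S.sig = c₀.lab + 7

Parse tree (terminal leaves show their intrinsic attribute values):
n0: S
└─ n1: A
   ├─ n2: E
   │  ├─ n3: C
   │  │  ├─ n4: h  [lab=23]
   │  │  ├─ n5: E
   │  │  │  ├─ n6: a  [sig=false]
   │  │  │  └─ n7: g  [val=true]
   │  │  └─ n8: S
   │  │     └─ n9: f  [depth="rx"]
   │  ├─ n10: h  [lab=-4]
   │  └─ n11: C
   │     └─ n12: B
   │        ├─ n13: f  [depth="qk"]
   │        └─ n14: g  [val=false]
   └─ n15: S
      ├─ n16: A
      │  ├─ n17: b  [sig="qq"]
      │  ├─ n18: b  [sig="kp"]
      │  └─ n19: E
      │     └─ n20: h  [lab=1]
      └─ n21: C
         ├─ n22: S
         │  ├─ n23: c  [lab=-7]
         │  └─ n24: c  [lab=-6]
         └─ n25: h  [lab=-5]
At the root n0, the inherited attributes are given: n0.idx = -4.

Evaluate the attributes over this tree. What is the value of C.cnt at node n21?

-7

1. n0.idx = -4  [given at root]
2. n2.mk = false  [false]
3. n3.cnt = -8  [-8]
4. n3.wid = false  [false]
5. n4.lab = 23  [terminal]
6. n5.mk = true  [h.lab == 23]
7. n6.sig = false  [terminal]
8. n7.val = true  [terminal]
9. n5.acc = 24  [24]
10. n8.idx = 18  [E.acc + h.lab - 29]
11. n9.depth = "rx"  [terminal]
12. n8.wid = "rxr"  [f.depth ++ "r"]
13. n8.sig = -1  [S.idx - 19]
14. n3.pre = true  [E.acc > 23]
15. n10.lab = -4  [terminal]
16. n11.cnt = 3  [3]
17. n11.wid = true  [C₀.pre == true]
18. n12.tag = -5  [C.cnt * -1 - 2]
19. n12.idx = 8  [8]
20. n13.depth = "qk"  [terminal]
21. n14.val = false  [terminal]
22. n12.pre = 4  [B.idx - 4]
23. n11.pre = true  [C.wid == true]
24. n2.acc = -3  [-3]
25. n15.idx = 3  [E.acc + 6]
26. n17.sig = "qq"  [terminal]
27. n18.sig = "kp"  [terminal]
28. n19.mk = false  [false]
29. n20.lab = 1  [terminal]
30. n19.acc = 2  [h.lab * 2]
31. n16.wid = 6  [E.acc + 4]
32. n16.acc = true  [E.acc > 1]
33. n21.cnt = -7  [(if A.acc then A.wid else S.idx) - 13]
34. n21.wid = false  [A.wid == S.idx]
35. n22.idx = -2  [-2]
36. n23.lab = -7  [terminal]
37. n24.lab = -6  [terminal]
38. n22.wid = "rk"  ["rk"]
39. n22.sig = 0  [c₀.lab + 7]
40. n25.lab = -5  [terminal]
41. n21.pre = false  [h.lab > -5]
42. n15.wid = "vp"  ["vp"]
43. n15.sig = 28  [S.idx * 3 + 19]
44. n1.wid = 2  [E.acc + 5]
45. n1.acc = false  [false]
46. n0.wid = "kn"  ["kn"]
47. n0.sig = 18  [S.idx * 3 + 30]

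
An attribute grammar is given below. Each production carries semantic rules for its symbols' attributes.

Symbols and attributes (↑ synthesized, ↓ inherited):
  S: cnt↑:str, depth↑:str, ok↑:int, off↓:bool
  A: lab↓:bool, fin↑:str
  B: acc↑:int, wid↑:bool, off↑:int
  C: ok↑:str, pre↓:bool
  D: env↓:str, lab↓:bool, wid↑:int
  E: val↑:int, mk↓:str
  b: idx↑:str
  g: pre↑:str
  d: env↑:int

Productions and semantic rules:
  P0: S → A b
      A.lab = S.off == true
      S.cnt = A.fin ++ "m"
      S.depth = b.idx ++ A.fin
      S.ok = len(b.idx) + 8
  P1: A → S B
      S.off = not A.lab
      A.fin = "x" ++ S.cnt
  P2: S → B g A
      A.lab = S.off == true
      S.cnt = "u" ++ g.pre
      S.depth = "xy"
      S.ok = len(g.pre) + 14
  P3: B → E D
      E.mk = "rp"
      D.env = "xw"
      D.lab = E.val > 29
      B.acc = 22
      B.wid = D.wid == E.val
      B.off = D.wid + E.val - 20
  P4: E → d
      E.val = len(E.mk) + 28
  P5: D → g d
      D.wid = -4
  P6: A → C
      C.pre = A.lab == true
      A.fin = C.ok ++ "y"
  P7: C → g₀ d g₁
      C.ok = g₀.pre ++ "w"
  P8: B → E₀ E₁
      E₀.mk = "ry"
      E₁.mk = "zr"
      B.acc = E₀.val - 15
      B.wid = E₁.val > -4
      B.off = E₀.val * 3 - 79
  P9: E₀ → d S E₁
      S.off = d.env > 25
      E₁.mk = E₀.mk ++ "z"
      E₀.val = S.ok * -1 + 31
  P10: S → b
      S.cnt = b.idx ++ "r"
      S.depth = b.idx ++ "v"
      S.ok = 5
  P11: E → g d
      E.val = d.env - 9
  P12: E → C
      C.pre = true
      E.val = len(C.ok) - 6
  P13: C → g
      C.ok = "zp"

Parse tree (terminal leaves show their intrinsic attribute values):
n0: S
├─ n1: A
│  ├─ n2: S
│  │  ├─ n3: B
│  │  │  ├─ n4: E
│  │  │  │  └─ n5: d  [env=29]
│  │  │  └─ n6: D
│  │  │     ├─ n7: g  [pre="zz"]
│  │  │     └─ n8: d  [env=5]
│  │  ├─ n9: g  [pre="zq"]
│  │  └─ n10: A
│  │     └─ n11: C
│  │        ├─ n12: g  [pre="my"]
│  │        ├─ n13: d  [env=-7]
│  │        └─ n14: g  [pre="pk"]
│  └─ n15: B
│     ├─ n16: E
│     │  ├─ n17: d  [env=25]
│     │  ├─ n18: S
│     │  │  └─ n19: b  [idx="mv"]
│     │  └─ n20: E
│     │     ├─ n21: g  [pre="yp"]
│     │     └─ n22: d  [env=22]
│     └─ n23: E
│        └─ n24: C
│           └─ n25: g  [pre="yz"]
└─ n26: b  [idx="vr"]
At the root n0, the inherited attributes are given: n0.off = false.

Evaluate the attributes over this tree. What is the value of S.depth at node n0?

1. n0.off = false  [given at root]
2. n1.lab = false  [S.off == true]
3. n2.off = true  [not A.lab]
4. n4.mk = "rp"  ["rp"]
5. n5.env = 29  [terminal]
6. n4.val = 30  [len(E.mk) + 28]
7. n6.env = "xw"  ["xw"]
8. n6.lab = true  [E.val > 29]
9. n7.pre = "zz"  [terminal]
10. n8.env = 5  [terminal]
11. n6.wid = -4  [-4]
12. n3.acc = 22  [22]
13. n3.wid = false  [D.wid == E.val]
14. n3.off = 6  [D.wid + E.val - 20]
15. n9.pre = "zq"  [terminal]
16. n10.lab = true  [S.off == true]
17. n11.pre = true  [A.lab == true]
18. n12.pre = "my"  [terminal]
19. n13.env = -7  [terminal]
20. n14.pre = "pk"  [terminal]
21. n11.ok = "myw"  [g₀.pre ++ "w"]
22. n10.fin = "mywy"  [C.ok ++ "y"]
23. n2.cnt = "uzq"  ["u" ++ g.pre]
24. n2.depth = "xy"  ["xy"]
25. n2.ok = 16  [len(g.pre) + 14]
26. n16.mk = "ry"  ["ry"]
27. n17.env = 25  [terminal]
28. n18.off = false  [d.env > 25]
29. n19.idx = "mv"  [terminal]
30. n18.cnt = "mvr"  [b.idx ++ "r"]
31. n18.depth = "mvv"  [b.idx ++ "v"]
32. n18.ok = 5  [5]
33. n20.mk = "ryz"  [E₀.mk ++ "z"]
34. n21.pre = "yp"  [terminal]
35. n22.env = 22  [terminal]
36. n20.val = 13  [d.env - 9]
37. n16.val = 26  [S.ok * -1 + 31]
38. n23.mk = "zr"  ["zr"]
39. n24.pre = true  [true]
40. n25.pre = "yz"  [terminal]
41. n24.ok = "zp"  ["zp"]
42. n23.val = -4  [len(C.ok) - 6]
43. n15.acc = 11  [E₀.val - 15]
44. n15.wid = false  [E₁.val > -4]
45. n15.off = -1  [E₀.val * 3 - 79]
46. n1.fin = "xuzq"  ["x" ++ S.cnt]
47. n26.idx = "vr"  [terminal]
48. n0.cnt = "xuzqm"  [A.fin ++ "m"]
49. n0.depth = "vrxuzq"  [b.idx ++ A.fin]
50. n0.ok = 10  [len(b.idx) + 8]

"vrxuzq"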